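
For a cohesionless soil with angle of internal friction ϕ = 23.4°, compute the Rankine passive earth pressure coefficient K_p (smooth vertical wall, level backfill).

K_p = (1 + sin φ)/(1 − sin φ) = tan²(45° + 23.4°/2) = 2.318.

2.32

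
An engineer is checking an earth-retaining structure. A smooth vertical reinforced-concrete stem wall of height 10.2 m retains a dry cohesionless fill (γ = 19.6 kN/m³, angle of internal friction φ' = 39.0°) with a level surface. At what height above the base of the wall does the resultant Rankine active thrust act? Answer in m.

K_a = 0.2275.
The pressure distribution is triangular, so the resultant acts at H/3 above the base = 10.2/3 = 3.400 m.

3.40 m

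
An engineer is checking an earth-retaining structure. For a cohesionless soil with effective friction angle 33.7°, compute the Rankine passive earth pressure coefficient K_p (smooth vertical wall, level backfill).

3.49

K_p = (1 + sin φ)/(1 − sin φ) = tan²(45° + 33.7°/2) = 3.493.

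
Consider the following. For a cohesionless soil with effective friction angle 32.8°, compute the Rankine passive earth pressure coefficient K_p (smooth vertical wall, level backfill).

3.36

K_p = (1 + sin φ)/(1 − sin φ) = tan²(45° + 32.8°/2) = 3.364.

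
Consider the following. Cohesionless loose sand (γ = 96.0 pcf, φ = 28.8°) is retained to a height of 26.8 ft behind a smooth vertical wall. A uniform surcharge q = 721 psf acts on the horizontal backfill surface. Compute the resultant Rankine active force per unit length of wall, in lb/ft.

18800 lb/ft

K_a = tan²(45° − φ/2) = 0.3498.
Soil triangle: ½ K_a γ H² = 0.5×0.3498×96.0×26.8² = 12060 lb/ft.
Surcharge rectangle: K_a q H = 0.3498×721×26.8 = 6758 lb/ft.
Total = 12060 + 6758 = 18820 lb/ft.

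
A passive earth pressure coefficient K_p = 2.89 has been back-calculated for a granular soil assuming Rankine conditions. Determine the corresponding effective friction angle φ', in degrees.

K_p = (1+sin φ)/(1−sin φ) ⇒ sin φ = (K_p − 1)/(K_p + 1) = 0.4859.
φ = arcsin(0.4859) = 29.07°.

29.1°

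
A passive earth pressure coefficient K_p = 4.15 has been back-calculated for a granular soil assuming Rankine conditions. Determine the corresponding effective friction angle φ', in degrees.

37.7°

K_p = (1+sin φ)/(1−sin φ) ⇒ sin φ = (K_p − 1)/(K_p + 1) = 0.6117.
φ = arcsin(0.6117) = 37.71°.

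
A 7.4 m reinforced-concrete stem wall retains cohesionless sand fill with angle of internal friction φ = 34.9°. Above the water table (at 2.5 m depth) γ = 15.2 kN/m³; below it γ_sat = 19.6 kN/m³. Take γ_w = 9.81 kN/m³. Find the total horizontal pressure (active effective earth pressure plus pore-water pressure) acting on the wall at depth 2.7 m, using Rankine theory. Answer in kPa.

12.8 kPa

K_a = (1 − sin φ)/(1 + sin φ) = 0.2721.
γ' = 19.6 − 9.81 = 9.790 kN/m³.
Effective vertical stress at 2.7 m: σ'_v = 15.2×2.5 + 9.790×0.200 = 39.96 kPa.
σ'_h = K_a σ'_v = 0.2721 × 39.96 = 10.87 kPa; u = γ_w × 0.200 = 1.962 kPa.
Total σ_h = 10.87 + 1.962 = 12.84 kPa.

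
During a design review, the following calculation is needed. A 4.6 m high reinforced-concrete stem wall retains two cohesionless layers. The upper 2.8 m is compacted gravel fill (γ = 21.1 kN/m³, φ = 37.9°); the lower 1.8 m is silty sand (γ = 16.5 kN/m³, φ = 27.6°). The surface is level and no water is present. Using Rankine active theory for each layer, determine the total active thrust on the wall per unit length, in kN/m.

68.6 kN/m

K_a1 = tan²(45°−37.9°/2) = 0.2389; K_a2 = tan²(45°−27.6°/2) = 0.3668.
Layer 1: σ at base = K_a1 γ₁ h₁ = 14.12 kPa; P₁ = ½×14.12×2.8 = 19.76.
Layer 2: σ_v at top = γ₁h₁ = 59.08; σ_h top = K_a2×59.08 = 21.67; σ_h base = K_a2×(59.08+16.5×1.8) = 32.56.
P₂ = ½(21.67+32.56)×1.8 = 48.81. Total P_a = 19.76+48.81 = 68.57 kN/m.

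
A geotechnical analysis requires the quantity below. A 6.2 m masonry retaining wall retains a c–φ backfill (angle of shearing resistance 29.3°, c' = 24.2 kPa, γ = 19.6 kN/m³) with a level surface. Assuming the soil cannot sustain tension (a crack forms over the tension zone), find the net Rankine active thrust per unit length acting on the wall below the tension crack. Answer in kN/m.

13.2 kN/m

K_a = 0.3428; √K_a = 0.5855.
Tension-crack depth z_c = 2c/(γ√K_a) = 2×24.2/(19.6×0.5855) = 4.217 m.
σ_a at base = K_a γ H − 2c√K_a = 0.3428×19.6×6.2 − 2×24.2×0.5855 = 13.32 kPa.
P_a = ½ × 13.32 × (H − z_c) = 0.5×13.32×1.983 = 13.21 kN/m.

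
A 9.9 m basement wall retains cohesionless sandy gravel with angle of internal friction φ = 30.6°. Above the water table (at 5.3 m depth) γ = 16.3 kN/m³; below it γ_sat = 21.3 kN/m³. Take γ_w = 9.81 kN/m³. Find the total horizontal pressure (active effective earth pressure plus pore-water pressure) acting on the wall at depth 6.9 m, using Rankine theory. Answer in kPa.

K_a = (1 − sin φ)/(1 + sin φ) = 0.3253.
γ' = 21.3 − 9.81 = 11.49 kN/m³.
Effective vertical stress at 6.9 m: σ'_v = 16.3×5.3 + 11.49×1.60 = 104.8 kPa.
σ'_h = K_a σ'_v = 0.3253 × 104.8 = 34.09 kPa; u = γ_w × 1.60 = 15.70 kPa.
Total σ_h = 34.09 + 15.70 = 49.78 kPa.

49.8 kPa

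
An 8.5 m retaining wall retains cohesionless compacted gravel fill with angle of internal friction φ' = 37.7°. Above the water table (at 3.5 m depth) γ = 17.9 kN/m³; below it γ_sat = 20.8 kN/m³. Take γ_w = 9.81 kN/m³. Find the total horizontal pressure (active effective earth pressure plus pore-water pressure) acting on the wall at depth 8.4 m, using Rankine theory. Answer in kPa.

K_a = (1 − sin φ)/(1 + sin φ) = 0.2411.
γ' = 20.8 − 9.81 = 10.99 kN/m³.
Effective vertical stress at 8.4 m: σ'_v = 17.9×3.5 + 10.99×4.90 = 116.5 kPa.
σ'_h = K_a σ'_v = 0.2411 × 116.5 = 28.08 kPa; u = γ_w × 4.90 = 48.07 kPa.
Total σ_h = 28.08 + 48.07 = 76.15 kPa.

76.2 kPa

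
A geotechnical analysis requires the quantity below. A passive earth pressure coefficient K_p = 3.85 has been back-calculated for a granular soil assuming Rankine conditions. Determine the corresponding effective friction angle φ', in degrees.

K_p = (1+sin φ)/(1−sin φ) ⇒ sin φ = (K_p − 1)/(K_p + 1) = 0.5876.
φ = arcsin(0.5876) = 35.99°.

36.0°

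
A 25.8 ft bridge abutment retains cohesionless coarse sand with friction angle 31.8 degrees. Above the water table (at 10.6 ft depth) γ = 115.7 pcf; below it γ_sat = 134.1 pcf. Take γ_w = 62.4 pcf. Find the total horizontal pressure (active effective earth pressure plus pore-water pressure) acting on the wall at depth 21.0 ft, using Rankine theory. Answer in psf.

K_a = (1 − sin φ)/(1 + sin φ) = 0.3098.
γ' = 134.1 − 62.4 = 71.70 pcf.
Effective vertical stress at 21.0 ft: σ'_v = 115.7×10.6 + 71.70×10.4 = 1972 psf.
σ'_h = K_a σ'_v = 0.3098 × 1972 = 610.9 psf; u = γ_w × 10.4 = 649.0 psf.
Total σ_h = 610.9 + 649.0 = 1260 psf.

1260 psf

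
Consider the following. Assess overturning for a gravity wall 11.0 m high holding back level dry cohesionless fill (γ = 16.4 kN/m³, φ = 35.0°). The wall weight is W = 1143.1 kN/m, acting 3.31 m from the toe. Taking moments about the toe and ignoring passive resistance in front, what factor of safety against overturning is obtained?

3.84

K_a = tan²(45° − 35.0°/2) = 0.2710.
P_a = ½K_aγH² = 0.5×0.2710×16.4×11.0² = 268.9 kN/m, acting at H/3 = 3.667 m above the base.
Overturning moment M_o = P_a × H/3 = 268.9 × 3.667 = 985.9.
Resisting moment M_r = W × 3.31 = 1143.1 × 3.31 = 3784.
FS_overturning = M_r/M_o = 3784/985.9 = 3.838.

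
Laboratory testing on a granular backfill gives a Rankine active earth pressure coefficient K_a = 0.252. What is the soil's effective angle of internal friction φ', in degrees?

36.7°

K_a = tan²(45° − φ/2) ⇒ 45° − φ/2 = arctan(√0.252) = 26.66°.
φ = 2(45° − 26.66°) = 36.69°.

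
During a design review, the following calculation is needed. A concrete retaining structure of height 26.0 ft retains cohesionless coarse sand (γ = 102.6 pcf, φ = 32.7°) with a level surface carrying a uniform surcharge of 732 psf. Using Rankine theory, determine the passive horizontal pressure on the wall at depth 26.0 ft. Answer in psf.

11400 psf

K_p = (1 + sin φ)/(1 − sin φ) = 3.350.
σ_v = γz + q = 102.6 × 26.0 + 732 = 3400 psf.
σ_h = K_p σ_v = 3.350 × 3400 = 11390 psf.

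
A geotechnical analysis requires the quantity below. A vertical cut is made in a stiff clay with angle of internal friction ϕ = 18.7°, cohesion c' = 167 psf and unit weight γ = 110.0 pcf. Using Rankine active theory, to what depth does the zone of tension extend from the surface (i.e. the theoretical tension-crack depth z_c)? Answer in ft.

4.23 ft

K_a = tan²(45° − 18.7°/2) = 0.5144; √K_a = 0.7173.
The active pressure is zero where K_a γ z = 2c√K_a, so z_c = 2c/(γ√K_a) = 2×167/(110.0×0.7173) = 4.233 ft.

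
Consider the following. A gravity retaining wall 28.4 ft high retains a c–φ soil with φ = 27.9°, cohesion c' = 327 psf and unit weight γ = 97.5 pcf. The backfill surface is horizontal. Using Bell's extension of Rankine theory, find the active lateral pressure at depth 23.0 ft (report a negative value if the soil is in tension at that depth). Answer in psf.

419 psf

K_a = (1 − sin φ)/(1 + sin φ) = 0.3625.
σ_a = K_a γ z − 2c√K_a = 0.3625×97.5×23.0 − 2×327×0.6020 = 419.1 psf.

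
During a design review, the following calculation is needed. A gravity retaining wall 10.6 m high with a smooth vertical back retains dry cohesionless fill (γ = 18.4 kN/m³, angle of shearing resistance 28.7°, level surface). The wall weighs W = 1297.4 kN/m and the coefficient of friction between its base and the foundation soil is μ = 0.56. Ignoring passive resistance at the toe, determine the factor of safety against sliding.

2.00

K_a = tan²(45° − 28.7°/2) = 0.3511.
P_a = ½K_aγH² = 0.5×0.3511×18.4×10.6² = 363.0 kN/m, acting at H/3 = 3.533 m above the base.
FS_sliding = μW / P_a = 0.56×1297.4 / 363.0 = 2.002.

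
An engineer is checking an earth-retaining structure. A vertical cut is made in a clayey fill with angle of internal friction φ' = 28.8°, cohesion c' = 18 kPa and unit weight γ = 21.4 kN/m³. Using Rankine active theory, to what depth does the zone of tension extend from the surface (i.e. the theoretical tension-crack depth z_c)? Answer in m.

2.84 m

K_a = tan²(45° − 28.8°/2) = 0.3498; √K_a = 0.5914.
The active pressure is zero where K_a γ z = 2c√K_a, so z_c = 2c/(γ√K_a) = 2×18/(21.4×0.5914) = 2.845 m.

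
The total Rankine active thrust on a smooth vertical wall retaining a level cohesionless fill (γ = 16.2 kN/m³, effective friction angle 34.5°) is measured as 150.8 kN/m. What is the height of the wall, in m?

8.20 m

K_a = 0.2768. P_a = ½ K_a γ H² ⇒ H = √(2P_a/(K_a γ)).
H = √(2×150.8/(0.2768×16.2)) = 8.201 m.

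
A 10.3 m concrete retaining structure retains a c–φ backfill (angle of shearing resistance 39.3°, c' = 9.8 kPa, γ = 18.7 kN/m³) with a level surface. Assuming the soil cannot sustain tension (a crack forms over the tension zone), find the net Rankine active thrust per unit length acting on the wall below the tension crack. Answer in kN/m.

K_a = 0.2245; √K_a = 0.4738.
Tension-crack depth z_c = 2c/(γ√K_a) = 2×9.8/(18.7×0.4738) = 2.212 m.
σ_a at base = K_a γ H − 2c√K_a = 0.2245×18.7×10.3 − 2×9.8×0.4738 = 33.95 kPa.
P_a = ½ × 33.95 × (H − z_c) = 0.5×33.95×8.088 = 137.3 kN/m.

137 kN/m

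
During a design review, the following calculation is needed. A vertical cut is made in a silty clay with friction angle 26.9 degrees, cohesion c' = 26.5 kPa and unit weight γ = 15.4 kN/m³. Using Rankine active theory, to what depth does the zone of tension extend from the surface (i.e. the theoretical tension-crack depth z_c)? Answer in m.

K_a = tan²(45° − 26.9°/2) = 0.3770; √K_a = 0.6140.
The active pressure is zero where K_a γ z = 2c√K_a, so z_c = 2c/(γ√K_a) = 2×26.5/(15.4×0.6140) = 5.605 m.

5.61 m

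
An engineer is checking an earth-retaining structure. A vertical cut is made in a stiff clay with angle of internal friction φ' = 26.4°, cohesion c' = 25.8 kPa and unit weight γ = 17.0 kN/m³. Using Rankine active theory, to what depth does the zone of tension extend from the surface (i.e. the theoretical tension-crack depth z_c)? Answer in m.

4.90 m

K_a = tan²(45° − 26.4°/2) = 0.3844; √K_a = 0.6200.
The active pressure is zero where K_a γ z = 2c√K_a, so z_c = 2c/(γ√K_a) = 2×25.8/(17.0×0.6200) = 4.895 m.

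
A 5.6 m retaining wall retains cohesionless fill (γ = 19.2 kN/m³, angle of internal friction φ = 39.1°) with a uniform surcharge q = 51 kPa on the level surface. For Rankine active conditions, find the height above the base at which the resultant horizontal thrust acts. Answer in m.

2.32 m

K_a = 0.2265.
Triangular part P₁ = ½K_aγH² = 68.18 at H/3 = 1.867 m; rectangular part P₂ = K_a q H = 64.68 at H/2 = 2.800 m.
ȳ = (P₁·1.867 + P₂·2.800)/(P₁+P₂) = 2.321 m.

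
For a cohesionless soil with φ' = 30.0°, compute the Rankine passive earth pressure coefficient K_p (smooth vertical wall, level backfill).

3.00

K_p = (1 + sin φ)/(1 − sin φ) = tan²(45° + 30.0°/2) = 3.000.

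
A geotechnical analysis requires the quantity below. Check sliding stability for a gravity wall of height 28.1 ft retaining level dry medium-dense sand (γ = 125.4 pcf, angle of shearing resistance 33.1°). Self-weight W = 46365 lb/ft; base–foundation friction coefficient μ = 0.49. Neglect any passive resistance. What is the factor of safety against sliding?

1.56

K_a = tan²(45° − 33.1°/2) = 0.2936.
P_a = ½K_aγH² = 0.5×0.2936×125.4×28.1² = 14530 lb/ft, acting at H/3 = 9.367 ft above the base.
FS_sliding = μW / P_a = 0.49×46365 / 14530 = 1.563.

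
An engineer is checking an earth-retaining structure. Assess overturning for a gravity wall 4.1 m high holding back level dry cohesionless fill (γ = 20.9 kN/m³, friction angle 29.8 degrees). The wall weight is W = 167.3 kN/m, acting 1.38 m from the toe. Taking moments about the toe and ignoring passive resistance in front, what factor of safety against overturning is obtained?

K_a = tan²(45° − 29.8°/2) = 0.3360.
P_a = ½K_aγH² = 0.5×0.3360×20.9×4.1² = 59.03 kN/m, acting at H/3 = 1.367 m above the base.
Overturning moment M_o = P_a × H/3 = 59.03 × 1.367 = 80.67.
Resisting moment M_r = W × 1.38 = 167.3 × 1.38 = 230.9.
FS_overturning = M_r/M_o = 230.9/80.67 = 2.862.

2.86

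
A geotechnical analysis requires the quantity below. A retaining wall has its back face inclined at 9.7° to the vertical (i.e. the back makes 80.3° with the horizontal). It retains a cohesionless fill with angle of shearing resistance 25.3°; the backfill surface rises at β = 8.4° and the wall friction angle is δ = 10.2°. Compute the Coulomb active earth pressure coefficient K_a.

K_a = sin²(α+φ) / [sin²α · sin(α−δ) · (1 + √{sin(φ+δ)sin(φ−β) / (sin(α−δ)sin(α+β))})²].
With α = 80.3°, φ = 25.3°, δ = 10.2°, β = 8.4°: K_a = 0.5009.

0.501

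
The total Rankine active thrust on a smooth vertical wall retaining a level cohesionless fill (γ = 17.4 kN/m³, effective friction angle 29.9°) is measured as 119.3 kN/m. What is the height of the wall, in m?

6.40 m

K_a = 0.3347. P_a = ½ K_a γ H² ⇒ H = √(2P_a/(K_a γ)).
H = √(2×119.3/(0.3347×17.4)) = 6.401 m.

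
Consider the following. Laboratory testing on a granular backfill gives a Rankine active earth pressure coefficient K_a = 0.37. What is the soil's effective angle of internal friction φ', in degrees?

K_a = tan²(45° − φ/2) ⇒ 45° − φ/2 = arctan(√0.37) = 31.31°.
φ = 2(45° − 31.31°) = 27.38°.

27.4°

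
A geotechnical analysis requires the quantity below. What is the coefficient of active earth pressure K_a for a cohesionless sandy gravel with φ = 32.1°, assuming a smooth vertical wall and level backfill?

0.306

K_a = (1 − sin φ)/(1 + sin φ) = (1 − sin 32.1°)/(1 + sin 32.1°) = 0.3060.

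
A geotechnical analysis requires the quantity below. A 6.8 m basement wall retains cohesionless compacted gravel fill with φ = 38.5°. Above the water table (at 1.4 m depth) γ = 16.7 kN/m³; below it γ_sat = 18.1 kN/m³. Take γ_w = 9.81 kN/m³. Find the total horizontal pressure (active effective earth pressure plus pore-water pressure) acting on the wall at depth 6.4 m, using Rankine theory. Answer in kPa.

64.1 kPa

K_a = (1 − sin φ)/(1 + sin φ) = 0.2327.
γ' = 18.1 − 9.81 = 8.290 kN/m³.
Effective vertical stress at 6.4 m: σ'_v = 16.7×1.4 + 8.290×5.00 = 64.83 kPa.
σ'_h = K_a σ'_v = 0.2327 × 64.83 = 15.08 kPa; u = γ_w × 5.00 = 49.05 kPa.
Total σ_h = 15.08 + 49.05 = 64.13 kPa.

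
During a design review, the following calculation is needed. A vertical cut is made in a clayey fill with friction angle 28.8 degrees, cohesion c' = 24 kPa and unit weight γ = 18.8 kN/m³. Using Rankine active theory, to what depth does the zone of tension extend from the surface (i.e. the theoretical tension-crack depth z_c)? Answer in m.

K_a = tan²(45° − 28.8°/2) = 0.3498; √K_a = 0.5914.
The active pressure is zero where K_a γ z = 2c√K_a, so z_c = 2c/(γ√K_a) = 2×24/(18.8×0.5914) = 4.317 m.

4.32 m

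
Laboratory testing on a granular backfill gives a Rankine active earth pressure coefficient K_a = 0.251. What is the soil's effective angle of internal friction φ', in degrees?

K_a = tan²(45° − φ/2) ⇒ 45° − φ/2 = arctan(√0.251) = 26.61°.
φ = 2(45° − 26.61°) = 36.78°.

36.8°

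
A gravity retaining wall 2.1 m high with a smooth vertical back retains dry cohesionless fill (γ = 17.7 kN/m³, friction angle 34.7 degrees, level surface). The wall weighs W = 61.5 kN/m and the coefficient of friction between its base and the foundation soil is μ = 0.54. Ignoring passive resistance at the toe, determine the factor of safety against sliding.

3.10

K_a = tan²(45° − 34.7°/2) = 0.2745.
P_a = ½K_aγH² = 0.5×0.2745×17.7×2.1² = 10.71 kN/m, acting at H/3 = 0.7000 m above the base.
FS_sliding = μW / P_a = 0.54×61.5 / 10.71 = 3.100.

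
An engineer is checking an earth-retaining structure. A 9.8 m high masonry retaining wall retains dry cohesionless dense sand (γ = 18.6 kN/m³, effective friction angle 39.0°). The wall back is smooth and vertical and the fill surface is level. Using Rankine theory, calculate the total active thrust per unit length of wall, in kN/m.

203 kN/m

K_a = tan²(45° − φ/2) = 0.2275.
P_a = ½ K_a γ H² = 0.5 × 0.2275 × 18.6 × 9.8² = 203.2 kN/m.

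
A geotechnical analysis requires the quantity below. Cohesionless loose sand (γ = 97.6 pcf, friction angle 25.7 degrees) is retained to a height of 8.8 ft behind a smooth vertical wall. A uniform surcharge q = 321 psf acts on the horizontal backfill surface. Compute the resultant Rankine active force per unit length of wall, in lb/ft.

K_a = tan²(45° − φ/2) = 0.3950.
Soil triangle: ½ K_a γ H² = 0.5×0.3950×97.6×8.8² = 1493 lb/ft.
Surcharge rectangle: K_a q H = 0.3950×321×8.8 = 1116 lb/ft.
Total = 1493 + 1116 = 2609 lb/ft.

2610 lb/ft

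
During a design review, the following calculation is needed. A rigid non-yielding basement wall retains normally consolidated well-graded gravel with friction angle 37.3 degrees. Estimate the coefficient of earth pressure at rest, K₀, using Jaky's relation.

K₀ = 1 − sin φ' = 1 − sin 37.3° = 0.3940.

0.394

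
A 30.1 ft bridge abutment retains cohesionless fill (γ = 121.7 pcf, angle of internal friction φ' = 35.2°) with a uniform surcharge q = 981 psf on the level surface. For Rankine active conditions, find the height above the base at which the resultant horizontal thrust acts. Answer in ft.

11.8 ft

K_a = 0.2687.
Triangular part P₁ = ½K_aγH² = 14810 at H/3 = 10.03 ft; rectangular part P₂ = K_a q H = 7934 at H/2 = 15.05 ft.
ȳ = (P₁·10.03 + P₂·15.05)/(P₁+P₂) = 11.78 ft.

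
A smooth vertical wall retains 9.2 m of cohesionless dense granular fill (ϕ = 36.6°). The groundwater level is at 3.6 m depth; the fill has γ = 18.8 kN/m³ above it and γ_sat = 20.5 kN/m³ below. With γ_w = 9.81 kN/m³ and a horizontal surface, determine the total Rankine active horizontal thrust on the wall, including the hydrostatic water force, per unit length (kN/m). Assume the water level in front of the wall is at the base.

323 kN/m

K_a = tan²(45° − φ/2) = 0.2530.
γ' = 20.5 − 9.81 = 10.69 kN/m³. Depth below WT = 5.6 m.
σ'_h at WT = K_a γ d_w = 17.12 kPa; at base = 17.12 + K_a γ' × 5.6 = 32.26 kPa.
P₁ (0–3.6 m) = ½×17.12×3.6 = 30.82. P₂ (3.6–9.2 m) = ½(17.12+32.26)×5.6 = 138.3.
P_w = ½ γ_w h₂² = 0.5×9.81×5.6² = 153.8. Total = 30.82+138.3+153.8 = 322.9 kN/m.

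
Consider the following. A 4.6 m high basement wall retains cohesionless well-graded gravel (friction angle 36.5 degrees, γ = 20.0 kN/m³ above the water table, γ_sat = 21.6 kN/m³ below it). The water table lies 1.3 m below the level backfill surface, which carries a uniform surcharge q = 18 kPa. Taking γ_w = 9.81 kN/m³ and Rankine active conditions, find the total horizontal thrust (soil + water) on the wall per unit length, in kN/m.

117 kN/m

K_a = tan²(45° − φ/2) = 0.2541.
γ' = 21.6 − 9.81 = 11.79 kN/m³. h₂ = H − d_w = 3.3 m.
σ'_h: at surface K_a·q = 4.573; at WT K_a(q+γd_w) = 11.18; at base K_a(q+γd_w+γ'h₂) = 21.06 kPa.
P₁ = ½(4.573+11.18)×1.3 = 10.24; P₂ = ½(11.18+21.06)×3.3 = 53.20; P_w = ½γ_w h₂² = 53.42.
Total = 10.24+53.20+53.42 = 116.9 kN/m.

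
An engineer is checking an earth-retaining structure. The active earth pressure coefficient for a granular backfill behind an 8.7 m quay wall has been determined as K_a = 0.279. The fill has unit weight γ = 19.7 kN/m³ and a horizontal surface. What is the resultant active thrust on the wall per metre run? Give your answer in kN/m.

208 kN/m

P = ½ K_a γ H² = 0.5 × 0.279 × 19.7 × 8.7² = 208.0 kN/m.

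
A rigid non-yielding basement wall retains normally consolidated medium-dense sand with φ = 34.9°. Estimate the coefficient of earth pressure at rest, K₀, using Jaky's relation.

0.428

K₀ = 1 − sin φ' = 1 − sin 34.9° = 0.4279.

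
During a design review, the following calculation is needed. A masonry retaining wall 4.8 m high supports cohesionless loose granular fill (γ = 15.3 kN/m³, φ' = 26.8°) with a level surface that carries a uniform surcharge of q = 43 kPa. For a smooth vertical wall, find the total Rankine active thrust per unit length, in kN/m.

145 kN/m

K_a = tan²(45° − φ/2) = 0.3785.
Soil triangle: ½ K_a γ H² = 0.5×0.3785×15.3×4.8² = 66.71 kN/m.
Surcharge rectangle: K_a q H = 0.3785×43×4.8 = 78.12 kN/m.
Total = 66.71 + 78.12 = 144.8 kN/m.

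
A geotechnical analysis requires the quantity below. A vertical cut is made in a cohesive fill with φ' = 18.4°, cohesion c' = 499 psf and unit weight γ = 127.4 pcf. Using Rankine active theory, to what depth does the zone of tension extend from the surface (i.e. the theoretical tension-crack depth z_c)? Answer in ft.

10.9 ft

K_a = tan²(45° − 18.4°/2) = 0.5202; √K_a = 0.7212.
The active pressure is zero where K_a γ z = 2c√K_a, so z_c = 2c/(γ√K_a) = 2×499/(127.4×0.7212) = 10.86 ft.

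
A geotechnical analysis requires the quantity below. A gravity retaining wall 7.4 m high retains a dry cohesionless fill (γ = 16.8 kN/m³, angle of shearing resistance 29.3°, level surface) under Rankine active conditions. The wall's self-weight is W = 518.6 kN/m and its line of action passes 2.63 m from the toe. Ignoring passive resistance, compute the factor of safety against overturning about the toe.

3.51

K_a = tan²(45° − 29.3°/2) = 0.3428.
P_a = ½K_aγH² = 0.5×0.3428×16.8×7.4² = 157.7 kN/m, acting at H/3 = 2.467 m above the base.
Overturning moment M_o = P_a × H/3 = 157.7 × 2.467 = 389.0.
Resisting moment M_r = W × 2.63 = 518.6 × 2.63 = 1364.
FS_overturning = M_r/M_o = 1364/389.0 = 3.506.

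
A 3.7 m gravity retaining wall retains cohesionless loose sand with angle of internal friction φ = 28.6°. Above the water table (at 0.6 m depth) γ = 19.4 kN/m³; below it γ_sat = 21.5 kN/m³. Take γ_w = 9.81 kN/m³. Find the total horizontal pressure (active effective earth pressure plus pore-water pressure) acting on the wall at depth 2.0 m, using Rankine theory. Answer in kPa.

K_a = (1 − sin φ)/(1 + sin φ) = 0.3525.
γ' = 21.5 − 9.81 = 11.69 kN/m³.
Effective vertical stress at 2.0 m: σ'_v = 19.4×0.6 + 11.69×1.40 = 28.01 kPa.
σ'_h = K_a σ'_v = 0.3525 × 28.01 = 9.873 kPa; u = γ_w × 1.40 = 13.73 kPa.
Total σ_h = 9.873 + 13.73 = 23.61 kPa.

23.6 kPa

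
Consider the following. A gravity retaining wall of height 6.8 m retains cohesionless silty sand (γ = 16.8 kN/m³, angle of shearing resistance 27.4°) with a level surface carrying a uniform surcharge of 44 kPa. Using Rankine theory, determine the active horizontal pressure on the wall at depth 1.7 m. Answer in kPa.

K_a = (1 − sin φ)/(1 + sin φ) = 0.3697.
σ_v = γz + q = 16.8 × 1.7 + 44 = 72.56 kPa.
σ_h = K_a σ_v = 0.3697 × 72.56 = 26.82 kPa.

26.8 kPa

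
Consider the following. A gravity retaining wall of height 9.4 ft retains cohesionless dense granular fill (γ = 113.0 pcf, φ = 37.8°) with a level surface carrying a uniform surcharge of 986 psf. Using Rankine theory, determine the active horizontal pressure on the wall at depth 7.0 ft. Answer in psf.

426 psf

K_a = (1 − sin φ)/(1 + sin φ) = 0.2400.
σ_v = γz + q = 113.0 × 7.0 + 986 = 1777 psf.
σ_h = K_a σ_v = 0.2400 × 1777 = 426.5 psf.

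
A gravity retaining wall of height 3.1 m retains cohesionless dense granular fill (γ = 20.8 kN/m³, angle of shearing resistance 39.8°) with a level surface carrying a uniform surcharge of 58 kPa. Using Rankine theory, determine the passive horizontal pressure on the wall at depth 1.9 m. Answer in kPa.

K_p = (1 + sin φ)/(1 − sin φ) = 4.557.
σ_v = γz + q = 20.8 × 1.9 + 58 = 97.52 kPa.
σ_h = K_p σ_v = 4.557 × 97.52 = 444.4 kPa.

444 kPa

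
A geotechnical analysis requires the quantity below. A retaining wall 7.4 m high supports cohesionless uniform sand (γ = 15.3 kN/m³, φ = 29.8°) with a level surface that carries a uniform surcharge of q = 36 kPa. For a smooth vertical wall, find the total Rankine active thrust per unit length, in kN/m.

K_a = tan²(45° − φ/2) = 0.3360.
Soil triangle: ½ K_a γ H² = 0.5×0.3360×15.3×7.4² = 140.8 kN/m.
Surcharge rectangle: K_a q H = 0.3360×36×7.4 = 89.52 kN/m.
Total = 140.8 + 89.52 = 230.3 kN/m.

230 kN/m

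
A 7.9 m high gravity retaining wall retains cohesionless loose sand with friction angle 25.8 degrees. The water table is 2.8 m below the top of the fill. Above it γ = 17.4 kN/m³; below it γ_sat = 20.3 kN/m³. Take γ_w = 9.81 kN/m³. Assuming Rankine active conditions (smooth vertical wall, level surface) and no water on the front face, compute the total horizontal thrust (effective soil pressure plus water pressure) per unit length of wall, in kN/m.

K_a = tan²(45° − φ/2) = 0.3935.
γ' = 20.3 − 9.81 = 10.49 kN/m³. Depth below WT = 5.1 m.
σ'_h at WT = K_a γ d_w = 19.17 kPa; at base = 19.17 + K_a γ' × 5.1 = 40.22 kPa.
P₁ (0–2.8 m) = ½×19.17×2.8 = 26.84. P₂ (2.8–7.9 m) = ½(19.17+40.22)×5.1 = 151.5.
P_w = ½ γ_w h₂² = 0.5×9.81×5.1² = 127.6. Total = 26.84+151.5+127.6 = 305.9 kN/m.

306 kN/m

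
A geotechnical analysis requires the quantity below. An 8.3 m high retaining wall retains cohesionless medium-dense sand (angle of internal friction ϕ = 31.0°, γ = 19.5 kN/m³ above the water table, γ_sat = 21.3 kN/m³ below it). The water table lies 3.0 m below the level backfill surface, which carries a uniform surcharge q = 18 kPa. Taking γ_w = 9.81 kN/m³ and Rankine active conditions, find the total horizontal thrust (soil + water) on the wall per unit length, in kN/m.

365 kN/m

K_a = tan²(45° − φ/2) = 0.3201.
γ' = 21.3 − 9.81 = 11.49 kN/m³. h₂ = H − d_w = 5.3 m.
σ'_h: at surface K_a·q = 5.762; at WT K_a(q+γd_w) = 24.49; at base K_a(q+γd_w+γ'h₂) = 43.98 kPa.
P₁ = ½(5.762+24.49)×3.0 = 45.37; P₂ = ½(24.49+43.98)×5.3 = 181.4; P_w = ½γ_w h₂² = 137.8.
Total = 45.37+181.4+137.8 = 364.6 kN/m.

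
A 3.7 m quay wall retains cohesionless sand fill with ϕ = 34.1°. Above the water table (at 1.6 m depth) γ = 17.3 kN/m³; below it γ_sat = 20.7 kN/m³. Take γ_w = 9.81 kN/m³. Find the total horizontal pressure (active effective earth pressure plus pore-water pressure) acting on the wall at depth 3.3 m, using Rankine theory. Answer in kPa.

K_a = (1 − sin φ)/(1 + sin φ) = 0.2815.
γ' = 20.7 − 9.81 = 10.89 kN/m³.
Effective vertical stress at 3.3 m: σ'_v = 17.3×1.6 + 10.89×1.70 = 46.19 kPa.
σ'_h = K_a σ'_v = 0.2815 × 46.19 = 13.00 kPa; u = γ_w × 1.70 = 16.68 kPa.
Total σ_h = 13.00 + 16.68 = 29.68 kPa.

29.7 kPa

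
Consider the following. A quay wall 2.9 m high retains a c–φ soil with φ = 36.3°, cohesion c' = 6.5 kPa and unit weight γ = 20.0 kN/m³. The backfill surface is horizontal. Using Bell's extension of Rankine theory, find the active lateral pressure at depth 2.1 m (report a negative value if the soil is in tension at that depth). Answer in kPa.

K_a = (1 − sin φ)/(1 + sin φ) = 0.2563.
σ_a = K_a γ z − 2c√K_a = 0.2563×20.0×2.1 − 2×6.5×0.5062 = 4.182 kPa.

4.18 kPa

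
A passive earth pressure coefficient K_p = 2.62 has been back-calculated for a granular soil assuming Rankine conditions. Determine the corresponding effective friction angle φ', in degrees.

K_p = (1+sin φ)/(1−sin φ) ⇒ sin φ = (K_p − 1)/(K_p + 1) = 0.4475.
φ = arcsin(0.4475) = 26.58°.

26.6°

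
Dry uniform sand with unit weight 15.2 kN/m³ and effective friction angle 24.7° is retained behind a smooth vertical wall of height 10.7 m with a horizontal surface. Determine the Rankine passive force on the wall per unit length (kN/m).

2120 kN/m

K_p = tan²(45° + φ/2) = 2.436.
P_p = ½ K_p γ H² = 0.5 × 2.436 × 15.2 × 10.7² = 2119 kN/m.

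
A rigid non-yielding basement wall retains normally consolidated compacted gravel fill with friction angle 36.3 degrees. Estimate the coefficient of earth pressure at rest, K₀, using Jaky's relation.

K₀ = 1 − sin φ' = 1 − sin 36.3° = 0.4080.

0.408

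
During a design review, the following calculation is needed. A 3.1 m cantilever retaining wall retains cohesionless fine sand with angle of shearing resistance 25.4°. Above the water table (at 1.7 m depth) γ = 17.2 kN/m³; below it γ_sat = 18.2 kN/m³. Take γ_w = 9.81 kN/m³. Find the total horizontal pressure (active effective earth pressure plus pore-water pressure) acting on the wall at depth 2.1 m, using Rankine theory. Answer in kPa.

17.0 kPa

K_a = (1 − sin φ)/(1 + sin φ) = 0.3996.
γ' = 18.2 − 9.81 = 8.390 kN/m³.
Effective vertical stress at 2.1 m: σ'_v = 17.2×1.7 + 8.390×0.400 = 32.60 kPa.
σ'_h = K_a σ'_v = 0.3996 × 32.60 = 13.03 kPa; u = γ_w × 0.400 = 3.924 kPa.
Total σ_h = 13.03 + 3.924 = 16.95 kPa.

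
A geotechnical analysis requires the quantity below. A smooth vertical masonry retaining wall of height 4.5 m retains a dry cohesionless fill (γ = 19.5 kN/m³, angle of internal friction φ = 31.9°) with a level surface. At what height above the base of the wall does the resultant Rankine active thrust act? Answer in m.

1.50 m

K_a = 0.3085.
The pressure distribution is triangular, so the resultant acts at H/3 above the base = 4.5/3 = 1.500 m.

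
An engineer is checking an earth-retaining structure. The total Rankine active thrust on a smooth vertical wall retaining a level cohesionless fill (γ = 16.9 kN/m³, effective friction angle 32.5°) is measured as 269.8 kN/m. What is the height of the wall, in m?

K_a = 0.3010. P_a = ½ K_a γ H² ⇒ H = √(2P_a/(K_a γ)).
H = √(2×269.8/(0.3010×16.9)) = 10.30 m.

10.3 m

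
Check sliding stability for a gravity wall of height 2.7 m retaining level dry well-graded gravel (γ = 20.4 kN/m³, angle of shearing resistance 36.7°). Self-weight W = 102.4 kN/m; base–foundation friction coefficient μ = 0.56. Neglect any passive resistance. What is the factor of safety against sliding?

K_a = tan²(45° − 36.7°/2) = 0.2519.
P_a = ½K_aγH² = 0.5×0.2519×20.4×2.7² = 18.73 kN/m, acting at H/3 = 0.9000 m above the base.
FS_sliding = μW / P_a = 0.56×102.4 / 18.73 = 3.062.

3.06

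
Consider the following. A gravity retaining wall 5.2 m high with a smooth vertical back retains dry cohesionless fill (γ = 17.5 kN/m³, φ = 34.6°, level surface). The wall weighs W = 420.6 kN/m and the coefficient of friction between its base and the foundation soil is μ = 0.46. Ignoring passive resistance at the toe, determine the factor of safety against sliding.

K_a = tan²(45° − 34.6°/2) = 0.2756.
P_a = ½K_aγH² = 0.5×0.2756×17.5×5.2² = 65.22 kN/m, acting at H/3 = 1.733 m above the base.
FS_sliding = μW / P_a = 0.46×420.6 / 65.22 = 2.967.

2.97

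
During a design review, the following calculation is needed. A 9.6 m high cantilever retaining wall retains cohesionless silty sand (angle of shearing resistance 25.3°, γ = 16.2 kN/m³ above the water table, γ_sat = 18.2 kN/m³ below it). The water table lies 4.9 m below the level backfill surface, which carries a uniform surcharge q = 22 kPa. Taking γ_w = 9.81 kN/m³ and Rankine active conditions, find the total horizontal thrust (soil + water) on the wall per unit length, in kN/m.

458 kN/m

K_a = tan²(45° − φ/2) = 0.4012.
γ' = 18.2 − 9.81 = 8.390 kN/m³. h₂ = H − d_w = 4.7 m.
σ'_h: at surface K_a·q = 8.826; at WT K_a(q+γd_w) = 40.67; at base K_a(q+γd_w+γ'h₂) = 56.49 kPa.
P₁ = ½(8.826+40.67)×4.9 = 121.3; P₂ = ½(40.67+56.49)×4.7 = 228.3; P_w = ½γ_w h₂² = 108.4.
Total = 121.3+228.3+108.4 = 458.0 kN/m.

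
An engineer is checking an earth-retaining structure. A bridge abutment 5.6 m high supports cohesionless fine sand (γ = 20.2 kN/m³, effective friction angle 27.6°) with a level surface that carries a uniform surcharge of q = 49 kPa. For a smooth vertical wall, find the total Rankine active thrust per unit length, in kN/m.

K_a = tan²(45° − φ/2) = 0.3668.
Soil triangle: ½ K_a γ H² = 0.5×0.3668×20.2×5.6² = 116.2 kN/m.
Surcharge rectangle: K_a q H = 0.3668×49×5.6 = 100.6 kN/m.
Total = 116.2 + 100.6 = 216.8 kN/m.

217 kN/m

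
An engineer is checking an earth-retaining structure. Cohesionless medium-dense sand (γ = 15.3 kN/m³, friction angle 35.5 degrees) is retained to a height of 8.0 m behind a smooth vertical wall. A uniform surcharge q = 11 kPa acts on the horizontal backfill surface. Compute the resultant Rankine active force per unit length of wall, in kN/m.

153 kN/m

K_a = tan²(45° − φ/2) = 0.2653.
Soil triangle: ½ K_a γ H² = 0.5×0.2653×15.3×8.0² = 129.9 kN/m.
Surcharge rectangle: K_a q H = 0.2653×11×8.0 = 23.34 kN/m.
Total = 129.9 + 23.34 = 153.2 kN/m.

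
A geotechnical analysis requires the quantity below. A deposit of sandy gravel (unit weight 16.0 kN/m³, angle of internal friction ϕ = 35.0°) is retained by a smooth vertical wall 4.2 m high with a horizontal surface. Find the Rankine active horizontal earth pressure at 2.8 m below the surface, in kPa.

K_a = (1 − sin φ)/(1 + sin φ) = 0.2710.
σ_h = K_a γ z = 0.2710 × 16.0 × 2.8 = 12.14 kPa.

12.1 kPa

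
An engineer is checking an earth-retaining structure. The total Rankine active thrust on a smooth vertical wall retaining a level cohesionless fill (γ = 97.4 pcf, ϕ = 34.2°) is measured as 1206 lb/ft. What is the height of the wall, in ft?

K_a = 0.2803. P_a = ½ K_a γ H² ⇒ H = √(2P_a/(K_a γ)).
H = √(2×1206/(0.2803×97.4)) = 9.399 ft.

9.40 ft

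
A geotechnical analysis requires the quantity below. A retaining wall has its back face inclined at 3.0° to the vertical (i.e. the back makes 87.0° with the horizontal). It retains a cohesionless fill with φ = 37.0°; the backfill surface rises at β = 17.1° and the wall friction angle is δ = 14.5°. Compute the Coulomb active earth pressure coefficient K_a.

0.306

K_a = sin²(α+φ) / [sin²α · sin(α−δ) · (1 + √{sin(φ+δ)sin(φ−β) / (sin(α−δ)sin(α+β))})²].
With α = 87.0°, φ = 37.0°, δ = 14.5°, β = 17.1°: K_a = 0.3060.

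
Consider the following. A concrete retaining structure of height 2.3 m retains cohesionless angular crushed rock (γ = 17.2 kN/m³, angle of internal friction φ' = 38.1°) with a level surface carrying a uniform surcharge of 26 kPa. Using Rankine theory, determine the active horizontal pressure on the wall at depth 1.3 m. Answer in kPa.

K_a = (1 − sin φ)/(1 + sin φ) = 0.2368.
σ_v = γz + q = 17.2 × 1.3 + 26 = 48.36 kPa.
σ_h = K_a σ_v = 0.2368 × 48.36 = 11.45 kPa.

11.5 kPa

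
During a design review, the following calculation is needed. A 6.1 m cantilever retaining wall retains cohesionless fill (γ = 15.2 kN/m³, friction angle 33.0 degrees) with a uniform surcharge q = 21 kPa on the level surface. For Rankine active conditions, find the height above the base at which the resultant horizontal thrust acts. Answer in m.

2.35 m

K_a = 0.2948.
Triangular part P₁ = ½K_aγH² = 83.37 at H/3 = 2.033 m; rectangular part P₂ = K_a q H = 37.76 at H/2 = 3.050 m.
ȳ = (P₁·2.033 + P₂·3.050)/(P₁+P₂) = 2.350 m.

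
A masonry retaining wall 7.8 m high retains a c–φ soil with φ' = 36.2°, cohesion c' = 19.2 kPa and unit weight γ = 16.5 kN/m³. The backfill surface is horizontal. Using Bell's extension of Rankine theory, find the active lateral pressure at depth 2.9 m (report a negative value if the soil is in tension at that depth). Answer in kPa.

K_a = (1 − sin φ)/(1 + sin φ) = 0.2574.
σ_a = K_a γ z − 2c√K_a = 0.2574×16.5×2.9 − 2×19.2×0.5073 = -7.166 kPa.

-7.17 kPa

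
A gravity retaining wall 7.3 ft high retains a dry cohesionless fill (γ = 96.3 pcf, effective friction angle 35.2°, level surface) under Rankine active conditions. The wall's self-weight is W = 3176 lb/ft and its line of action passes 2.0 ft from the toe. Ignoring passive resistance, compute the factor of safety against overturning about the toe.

K_a = tan²(45° − 35.2°/2) = 0.2687.
P_a = ½K_aγH² = 0.5×0.2687×96.3×7.3² = 689.4 lb/ft, acting at H/3 = 2.433 ft above the base.
Overturning moment M_o = P_a × H/3 = 689.4 × 2.433 = 1678.
Resisting moment M_r = W × 2.0 = 3176 × 2.0 = 6352.
FS_overturning = M_r/M_o = 6352/1678 = 3.786.

3.79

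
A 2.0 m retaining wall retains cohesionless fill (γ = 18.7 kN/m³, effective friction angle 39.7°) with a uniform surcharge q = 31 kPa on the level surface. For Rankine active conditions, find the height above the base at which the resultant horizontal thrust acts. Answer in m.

0.875 m

K_a = 0.2204.
Triangular part P₁ = ½K_aγH² = 8.244 at H/3 = 0.6667 m; rectangular part P₂ = K_a q H = 13.67 at H/2 = 1.000 m.
ȳ = (P₁·0.6667 + P₂·1.000)/(P₁+P₂) = 0.8746 m.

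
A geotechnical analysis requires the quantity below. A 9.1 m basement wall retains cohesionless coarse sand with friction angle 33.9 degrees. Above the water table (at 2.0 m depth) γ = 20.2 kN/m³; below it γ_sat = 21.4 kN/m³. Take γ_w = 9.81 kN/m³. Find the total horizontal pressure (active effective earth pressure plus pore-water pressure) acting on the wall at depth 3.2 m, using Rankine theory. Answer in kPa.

27.2 kPa

K_a = (1 − sin φ)/(1 + sin φ) = 0.2839.
γ' = 21.4 − 9.81 = 11.59 kN/m³.
Effective vertical stress at 3.2 m: σ'_v = 20.2×2.0 + 11.59×1.20 = 54.31 kPa.
σ'_h = K_a σ'_v = 0.2839 × 54.31 = 15.42 kPa; u = γ_w × 1.20 = 11.77 kPa.
Total σ_h = 15.42 + 11.77 = 27.19 kPa.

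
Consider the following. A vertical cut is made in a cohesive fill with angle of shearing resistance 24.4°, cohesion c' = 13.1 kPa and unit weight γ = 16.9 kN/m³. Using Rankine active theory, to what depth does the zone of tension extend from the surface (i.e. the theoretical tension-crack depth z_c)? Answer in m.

K_a = tan²(45° − 24.4°/2) = 0.4153; √K_a = 0.6445.
The active pressure is zero where K_a γ z = 2c√K_a, so z_c = 2c/(γ√K_a) = 2×13.1/(16.9×0.6445) = 2.406 m.

2.41 m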